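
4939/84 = 4939/84 =58.80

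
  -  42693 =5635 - 48328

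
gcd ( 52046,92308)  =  982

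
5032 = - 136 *( - 37 ) 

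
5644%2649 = 346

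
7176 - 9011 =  - 1835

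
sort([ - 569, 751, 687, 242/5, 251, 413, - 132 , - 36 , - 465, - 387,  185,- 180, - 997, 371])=[ - 997, - 569,-465, - 387, - 180, - 132, - 36,242/5 , 185,251,371,  413, 687 , 751] 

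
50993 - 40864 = 10129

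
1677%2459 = 1677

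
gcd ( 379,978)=1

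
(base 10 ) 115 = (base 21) 5A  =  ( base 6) 311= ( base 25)4F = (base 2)1110011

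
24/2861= 24/2861 =0.01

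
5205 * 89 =463245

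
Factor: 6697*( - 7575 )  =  - 3^1*5^2*37^1*101^1* 181^1  =  - 50729775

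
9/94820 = 9/94820 = 0.00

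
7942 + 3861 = 11803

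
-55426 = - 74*749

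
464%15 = 14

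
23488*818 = 19213184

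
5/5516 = 5/5516 = 0.00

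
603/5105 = 603/5105= 0.12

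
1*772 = 772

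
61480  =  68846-7366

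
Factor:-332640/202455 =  - 2^5 *3^1*7^1*409^ ( - 1 )=- 672/409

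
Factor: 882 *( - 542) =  - 2^2*3^2 *7^2*271^1=-478044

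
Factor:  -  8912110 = -2^1*5^1 * 409^1 * 2179^1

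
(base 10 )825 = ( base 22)1fb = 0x339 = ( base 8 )1471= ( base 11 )690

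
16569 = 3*5523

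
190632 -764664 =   -  574032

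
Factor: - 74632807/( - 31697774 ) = 2^(- 1)*151^1*494257^1*15848887^( - 1)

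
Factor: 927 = 3^2 * 103^1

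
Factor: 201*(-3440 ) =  - 691440 = -2^4*3^1 * 5^1*43^1*67^1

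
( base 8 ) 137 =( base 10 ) 95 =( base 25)3k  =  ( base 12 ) 7B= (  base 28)3b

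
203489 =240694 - 37205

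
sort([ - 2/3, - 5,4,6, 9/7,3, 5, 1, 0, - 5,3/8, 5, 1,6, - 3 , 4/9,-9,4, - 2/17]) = [ - 9, - 5, - 5, - 3  , - 2/3, - 2/17,0 , 3/8, 4/9 , 1,1, 9/7,3,  4,4,  5, 5 , 6 , 6]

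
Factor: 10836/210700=9/175 = 3^2 * 5^(-2)*7^( - 1)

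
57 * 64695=3687615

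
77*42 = 3234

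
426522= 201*2122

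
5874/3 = 1958 = 1958.00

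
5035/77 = 65 + 30/77 = 65.39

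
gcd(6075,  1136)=1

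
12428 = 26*478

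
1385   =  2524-1139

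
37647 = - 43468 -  -81115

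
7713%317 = 105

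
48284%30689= 17595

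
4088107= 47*86981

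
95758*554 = 53049932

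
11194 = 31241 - 20047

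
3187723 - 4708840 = - 1521117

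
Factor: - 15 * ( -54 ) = 810 = 2^1* 3^4*5^1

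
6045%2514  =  1017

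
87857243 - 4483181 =83374062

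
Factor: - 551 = - 19^1 *29^1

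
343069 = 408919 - 65850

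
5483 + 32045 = 37528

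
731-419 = 312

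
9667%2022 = 1579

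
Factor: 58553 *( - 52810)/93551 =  - 2^1*5^1*11^1*17^ ( - 1)  *5281^1*5323^1*5503^( - 1)  =  -3092183930/93551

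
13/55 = 13/55 = 0.24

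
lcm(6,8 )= 24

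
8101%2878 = 2345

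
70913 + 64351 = 135264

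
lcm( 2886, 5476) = 213564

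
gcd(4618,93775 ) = 1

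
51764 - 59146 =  -7382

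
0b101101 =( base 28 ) 1h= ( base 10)45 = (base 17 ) 2B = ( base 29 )1g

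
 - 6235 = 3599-9834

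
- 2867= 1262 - 4129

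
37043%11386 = 2885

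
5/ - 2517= - 5/2517  =  -0.00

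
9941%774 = 653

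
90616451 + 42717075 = 133333526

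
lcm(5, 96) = 480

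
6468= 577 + 5891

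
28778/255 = 112 + 218/255 = 112.85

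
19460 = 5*3892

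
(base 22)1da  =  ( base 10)780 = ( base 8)1414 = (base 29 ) qq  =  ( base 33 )nl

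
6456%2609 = 1238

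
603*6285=3789855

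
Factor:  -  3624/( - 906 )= 2^2=4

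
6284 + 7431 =13715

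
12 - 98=- 86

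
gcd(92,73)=1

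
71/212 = 71/212= 0.33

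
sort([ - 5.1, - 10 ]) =[ - 10, - 5.1 ]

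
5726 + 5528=11254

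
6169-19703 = -13534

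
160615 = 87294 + 73321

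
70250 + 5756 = 76006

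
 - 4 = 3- 7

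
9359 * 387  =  3621933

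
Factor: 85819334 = 2^1*1013^1* 42359^1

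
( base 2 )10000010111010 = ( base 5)232003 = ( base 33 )7mt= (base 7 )33266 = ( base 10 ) 8378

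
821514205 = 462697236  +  358816969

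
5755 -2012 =3743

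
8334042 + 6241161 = 14575203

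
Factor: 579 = 3^1*193^1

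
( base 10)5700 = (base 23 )ahj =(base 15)1a50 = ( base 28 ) 77g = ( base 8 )13104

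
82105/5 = 16421 = 16421.00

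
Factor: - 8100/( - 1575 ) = 36/7 = 2^2*3^2*7^(-1)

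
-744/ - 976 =93/122 = 0.76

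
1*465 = 465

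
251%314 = 251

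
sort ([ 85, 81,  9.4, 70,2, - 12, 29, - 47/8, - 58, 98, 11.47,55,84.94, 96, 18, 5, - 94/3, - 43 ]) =[-58,-43, - 94/3, - 12,  -  47/8,  2,  5, 9.4,11.47, 18, 29,55, 70,81, 84.94  ,  85, 96, 98 ] 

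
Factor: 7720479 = 3^2*13^1*19^1*23^1*151^1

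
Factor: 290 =2^1*5^1*29^1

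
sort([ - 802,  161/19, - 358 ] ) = [ - 802,-358, 161/19 ]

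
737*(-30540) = - 22507980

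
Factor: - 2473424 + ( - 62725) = - 3^1 * 7^1 * 11^1*10979^1  =  - 2536149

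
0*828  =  0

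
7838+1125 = 8963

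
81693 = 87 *939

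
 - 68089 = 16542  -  84631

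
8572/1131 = 7 + 655/1131 = 7.58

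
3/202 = 3/202 = 0.01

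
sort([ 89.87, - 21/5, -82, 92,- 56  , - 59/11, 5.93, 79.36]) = [ - 82, - 56,-59/11, - 21/5,5.93,79.36,89.87, 92] 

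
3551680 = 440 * 8072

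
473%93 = 8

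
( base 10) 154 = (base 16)9a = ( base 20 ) 7e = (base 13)BB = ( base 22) 70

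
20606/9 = 2289+ 5/9= 2289.56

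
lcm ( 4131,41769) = 375921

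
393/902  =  393/902 = 0.44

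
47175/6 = 7862+1/2 =7862.50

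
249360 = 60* 4156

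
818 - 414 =404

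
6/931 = 6/931 = 0.01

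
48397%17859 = 12679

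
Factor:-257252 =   -  2^2*73^1*881^1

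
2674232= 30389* 88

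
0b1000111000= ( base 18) 1DA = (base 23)11g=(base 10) 568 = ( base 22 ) 13i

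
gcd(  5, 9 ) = 1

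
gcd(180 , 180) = 180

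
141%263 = 141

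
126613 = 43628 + 82985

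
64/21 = 3 + 1/21 = 3.05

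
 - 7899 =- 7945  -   - 46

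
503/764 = 503/764 =0.66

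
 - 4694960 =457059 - 5152019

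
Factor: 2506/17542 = 7^( - 1) = 1/7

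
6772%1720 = 1612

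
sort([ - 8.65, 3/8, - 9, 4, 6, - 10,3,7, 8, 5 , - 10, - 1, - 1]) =[ - 10, - 10, - 9, - 8.65, - 1, - 1, 3/8,3,  4,5, 6 , 7,8]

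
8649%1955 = 829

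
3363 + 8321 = 11684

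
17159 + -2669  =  14490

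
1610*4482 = 7216020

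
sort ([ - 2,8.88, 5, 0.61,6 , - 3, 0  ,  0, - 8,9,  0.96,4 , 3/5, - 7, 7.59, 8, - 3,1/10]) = [  -  8, - 7, - 3, - 3, - 2,0,0,1/10, 3/5, 0.61,0.96 , 4, 5,6, 7.59, 8,8.88 , 9]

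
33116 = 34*974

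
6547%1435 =807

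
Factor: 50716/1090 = 25358/545 = 2^1*5^( - 1)*31^1*109^( - 1)* 409^1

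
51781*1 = 51781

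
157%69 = 19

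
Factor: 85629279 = 3^1*41^1*163^1 * 4271^1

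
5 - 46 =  - 41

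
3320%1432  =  456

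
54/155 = 54/155 = 0.35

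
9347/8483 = 9347/8483 = 1.10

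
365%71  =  10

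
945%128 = 49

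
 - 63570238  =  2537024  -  66107262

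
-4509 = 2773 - 7282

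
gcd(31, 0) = 31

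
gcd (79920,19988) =4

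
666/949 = 666/949  =  0.70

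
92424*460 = 42515040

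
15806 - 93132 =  - 77326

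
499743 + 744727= 1244470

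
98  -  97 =1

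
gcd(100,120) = 20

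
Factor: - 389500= - 2^2 * 5^3 * 19^1  *41^1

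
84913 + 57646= 142559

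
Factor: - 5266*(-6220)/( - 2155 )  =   - 6550904/431=- 2^3*311^1*431^ ( - 1 )*2633^1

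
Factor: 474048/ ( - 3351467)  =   - 2^6*3^2*7^( - 1) * 19^(-1)*113^( - 1 ) * 223^(-1) * 823^1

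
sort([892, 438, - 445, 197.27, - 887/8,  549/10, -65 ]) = [ - 445, - 887/8, - 65 , 549/10, 197.27,438, 892]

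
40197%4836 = 1509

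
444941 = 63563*7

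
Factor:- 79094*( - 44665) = 2^1*5^1*71^1*557^1 *8933^1 = 3532733510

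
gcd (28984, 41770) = 2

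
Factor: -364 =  - 2^2*7^1*13^1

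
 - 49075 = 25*(  -  1963)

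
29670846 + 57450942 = 87121788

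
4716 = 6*786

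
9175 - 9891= - 716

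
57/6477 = 19/2159 = 0.01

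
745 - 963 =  - 218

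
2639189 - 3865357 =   -  1226168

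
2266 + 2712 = 4978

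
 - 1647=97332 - 98979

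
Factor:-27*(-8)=216  =  2^3*3^3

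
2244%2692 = 2244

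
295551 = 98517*3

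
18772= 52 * 361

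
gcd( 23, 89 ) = 1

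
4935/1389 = 1645/463 = 3.55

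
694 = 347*2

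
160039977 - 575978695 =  - 415938718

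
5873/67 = 87 + 44/67 = 87.66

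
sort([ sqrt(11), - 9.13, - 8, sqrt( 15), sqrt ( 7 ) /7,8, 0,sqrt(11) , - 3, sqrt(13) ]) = [ - 9.13, - 8,  -  3, 0, sqrt(7 )/7,  sqrt ( 11), sqrt(11 ),sqrt(13),sqrt(15), 8 ] 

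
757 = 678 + 79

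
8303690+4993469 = 13297159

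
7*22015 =154105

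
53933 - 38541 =15392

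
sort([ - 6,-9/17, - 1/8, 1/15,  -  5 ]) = [  -  6,  -  5, - 9/17, - 1/8, 1/15]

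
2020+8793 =10813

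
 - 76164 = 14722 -90886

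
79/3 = 26 + 1/3  =  26.33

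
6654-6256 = 398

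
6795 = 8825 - 2030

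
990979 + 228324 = 1219303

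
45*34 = 1530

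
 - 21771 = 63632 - 85403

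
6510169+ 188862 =6699031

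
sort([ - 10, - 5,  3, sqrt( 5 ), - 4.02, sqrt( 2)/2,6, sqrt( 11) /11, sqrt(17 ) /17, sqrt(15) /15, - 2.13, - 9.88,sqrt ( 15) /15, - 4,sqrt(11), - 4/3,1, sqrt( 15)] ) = [ - 10,-9.88, - 5, - 4.02, - 4, -2.13, - 4/3, sqrt ( 17) /17, sqrt ( 15 ) /15, sqrt(15 )/15, sqrt( 11)/11, sqrt(2)/2,1, sqrt( 5 ),3,sqrt( 11),  sqrt( 15 ), 6 ] 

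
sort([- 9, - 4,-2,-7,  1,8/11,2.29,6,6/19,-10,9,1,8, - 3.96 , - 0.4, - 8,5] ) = [ - 10, - 9,-8, - 7, - 4, -3.96 , - 2, - 0.4,  6/19,8/11, 1,1, 2.29,5,6,8,9 ]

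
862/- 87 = - 862/87 = - 9.91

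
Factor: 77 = 7^1*11^1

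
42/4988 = 21/2494 = 0.01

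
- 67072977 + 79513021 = 12440044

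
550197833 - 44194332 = 506003501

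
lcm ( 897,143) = 9867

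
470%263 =207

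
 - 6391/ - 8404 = 581/764=0.76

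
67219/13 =5170+9/13 = 5170.69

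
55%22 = 11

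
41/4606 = 41/4606 = 0.01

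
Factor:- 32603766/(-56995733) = 2^1*3^1*13^1 *353^( - 1) * 161461^( - 1 )*417997^1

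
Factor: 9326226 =2^1*3^1*7^1*13^1*19^1*29^1*31^1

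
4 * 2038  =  8152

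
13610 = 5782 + 7828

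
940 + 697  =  1637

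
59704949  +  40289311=99994260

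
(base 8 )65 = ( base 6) 125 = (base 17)32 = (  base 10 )53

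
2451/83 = 29 + 44/83 = 29.53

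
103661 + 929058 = 1032719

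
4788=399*12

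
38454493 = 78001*493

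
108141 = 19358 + 88783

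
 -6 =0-6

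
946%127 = 57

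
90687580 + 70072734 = 160760314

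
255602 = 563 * 454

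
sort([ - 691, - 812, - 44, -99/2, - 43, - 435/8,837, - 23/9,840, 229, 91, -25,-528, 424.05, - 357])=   [ - 812,  -  691, - 528,  -  357,-435/8, - 99/2, - 44, - 43 , - 25, - 23/9, 91, 229, 424.05, 837,840]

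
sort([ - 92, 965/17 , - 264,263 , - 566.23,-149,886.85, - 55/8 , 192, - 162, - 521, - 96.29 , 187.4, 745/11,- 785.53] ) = [ - 785.53,  -  566.23,-521, -264 , - 162 ,-149, - 96.29 ,  -  92,-55/8, 965/17, 745/11,187.4,192,263,886.85]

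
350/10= 35 = 35.00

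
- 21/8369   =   - 21/8369= - 0.00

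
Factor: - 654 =-2^1 * 3^1*109^1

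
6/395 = 6/395 = 0.02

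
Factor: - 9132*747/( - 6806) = 2^1*3^3*41^( - 1 )*761^1 = 41094/41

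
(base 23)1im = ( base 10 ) 965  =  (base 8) 1705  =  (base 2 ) 1111000101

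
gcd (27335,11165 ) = 385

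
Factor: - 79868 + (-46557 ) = -126425 = - 5^2*13^1*389^1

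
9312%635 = 422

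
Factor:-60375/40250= - 2^(- 1)*3^1=- 3/2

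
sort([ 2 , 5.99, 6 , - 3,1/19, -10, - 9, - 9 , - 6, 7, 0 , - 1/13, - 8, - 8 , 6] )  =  [-10, - 9, - 9,-8, - 8,-6, - 3 , - 1/13,0, 1/19, 2, 5.99, 6 , 6,7 ]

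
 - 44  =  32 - 76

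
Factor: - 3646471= - 3646471^1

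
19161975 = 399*48025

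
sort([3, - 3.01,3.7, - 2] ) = [ - 3.01, - 2, 3 , 3.7]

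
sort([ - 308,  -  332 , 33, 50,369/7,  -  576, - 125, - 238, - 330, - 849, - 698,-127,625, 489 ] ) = [ - 849, - 698 , -576, - 332, - 330, - 308,- 238, - 127, -125,33,50 , 369/7, 489, 625 ] 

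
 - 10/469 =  - 1+459/469 = -0.02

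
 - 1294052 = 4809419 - 6103471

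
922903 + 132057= 1054960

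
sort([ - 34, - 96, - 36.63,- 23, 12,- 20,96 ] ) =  [-96, - 36.63,  -  34,-23,-20, 12, 96 ]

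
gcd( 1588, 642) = 2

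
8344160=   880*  9482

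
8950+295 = 9245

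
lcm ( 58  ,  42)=1218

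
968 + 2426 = 3394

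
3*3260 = 9780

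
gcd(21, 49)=7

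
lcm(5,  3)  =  15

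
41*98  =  4018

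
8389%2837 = 2715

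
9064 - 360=8704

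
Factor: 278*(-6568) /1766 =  - 2^3*139^1*821^1*883^ ( - 1)   =  -  912952/883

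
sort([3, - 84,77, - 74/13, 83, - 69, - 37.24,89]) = [ - 84, - 69,  -  37.24, -74/13,3,77, 83,89] 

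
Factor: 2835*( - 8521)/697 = -3^4*5^1*7^1*17^(-1) * 41^( - 1)*8521^1 = - 24157035/697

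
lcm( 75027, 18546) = 1650594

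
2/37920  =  1/18960 = 0.00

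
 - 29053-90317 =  - 119370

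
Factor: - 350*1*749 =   -  2^1*5^2 * 7^2*107^1 = - 262150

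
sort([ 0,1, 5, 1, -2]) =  [ - 2, 0, 1,1, 5] 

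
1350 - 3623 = -2273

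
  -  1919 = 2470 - 4389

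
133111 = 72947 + 60164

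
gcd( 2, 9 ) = 1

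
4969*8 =39752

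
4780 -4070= 710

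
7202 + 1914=9116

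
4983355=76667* 65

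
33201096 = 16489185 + 16711911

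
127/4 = 31+3/4 =31.75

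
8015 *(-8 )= - 64120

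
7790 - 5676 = 2114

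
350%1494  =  350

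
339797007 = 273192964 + 66604043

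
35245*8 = 281960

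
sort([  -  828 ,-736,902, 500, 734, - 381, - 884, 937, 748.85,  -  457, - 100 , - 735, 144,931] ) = [ - 884,-828, -736 , -735, - 457, - 381,-100,144, 500, 734 , 748.85, 902,931 , 937]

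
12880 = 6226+6654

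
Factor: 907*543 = 492501 = 3^1* 181^1*907^1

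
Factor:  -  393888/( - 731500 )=2^3*3^1*5^ ( - 3)*7^( - 1)*19^( - 1)*373^1 = 8952/16625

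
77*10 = 770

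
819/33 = 24 + 9/11 = 24.82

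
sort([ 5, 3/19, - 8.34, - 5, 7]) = [ - 8.34, - 5, 3/19, 5  ,  7] 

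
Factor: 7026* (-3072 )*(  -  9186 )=2^12*3^3* 1171^1 * 1531^1 = 198269448192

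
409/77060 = 409/77060 = 0.01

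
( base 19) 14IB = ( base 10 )8656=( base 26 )CKO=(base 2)10000111010000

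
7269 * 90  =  654210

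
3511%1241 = 1029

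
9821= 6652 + 3169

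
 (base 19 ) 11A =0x186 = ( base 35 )b5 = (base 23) gm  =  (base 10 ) 390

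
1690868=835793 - -855075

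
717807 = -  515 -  - 718322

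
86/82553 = 86/82553 = 0.00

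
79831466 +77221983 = 157053449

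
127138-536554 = -409416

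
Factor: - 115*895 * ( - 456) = 46933800  =  2^3*3^1*5^2*19^1*23^1*179^1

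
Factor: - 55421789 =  - 23^1*47^1*167^1*307^1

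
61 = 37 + 24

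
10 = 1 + 9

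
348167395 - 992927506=-644760111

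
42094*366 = 15406404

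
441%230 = 211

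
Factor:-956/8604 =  - 1/9 = - 3^ ( - 2)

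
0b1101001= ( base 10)105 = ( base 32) 39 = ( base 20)55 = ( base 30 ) 3f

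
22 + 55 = 77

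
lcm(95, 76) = 380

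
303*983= 297849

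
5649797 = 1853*3049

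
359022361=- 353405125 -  - 712427486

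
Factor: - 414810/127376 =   -  2^( - 3 )*3^2  *5^1*11^1 * 19^( - 1 ) =- 495/152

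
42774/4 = 10693 + 1/2 = 10693.50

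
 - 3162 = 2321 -5483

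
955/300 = 191/60 = 3.18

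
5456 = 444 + 5012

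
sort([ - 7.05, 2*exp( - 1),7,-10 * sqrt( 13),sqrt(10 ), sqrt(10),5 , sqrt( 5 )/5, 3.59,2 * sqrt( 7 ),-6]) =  [ - 10* sqrt(13),  -  7.05, - 6,sqrt(5) /5,  2 * exp(-1 ),sqrt ( 10),sqrt( 10),3.59,5,2 * sqrt( 7 ),7 ] 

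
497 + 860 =1357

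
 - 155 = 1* ( - 155)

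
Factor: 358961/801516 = 2^( - 2 )*3^( - 1)*17^( - 1 )*23^1  *  3929^(-1)*15607^1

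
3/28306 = 3/28306 = 0.00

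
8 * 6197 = 49576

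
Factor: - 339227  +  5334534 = 4995307 = 463^1*10789^1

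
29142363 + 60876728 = 90019091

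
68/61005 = 68/61005= 0.00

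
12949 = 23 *563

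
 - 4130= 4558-8688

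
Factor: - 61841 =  - 13^1 * 67^1*71^1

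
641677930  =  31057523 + 610620407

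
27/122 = 27/122   =  0.22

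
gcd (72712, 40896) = 8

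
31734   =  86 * 369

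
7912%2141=1489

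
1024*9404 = 9629696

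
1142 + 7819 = 8961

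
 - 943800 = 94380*( - 10 ) 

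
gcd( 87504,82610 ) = 2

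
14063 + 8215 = 22278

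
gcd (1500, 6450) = 150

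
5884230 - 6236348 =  - 352118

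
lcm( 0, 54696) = 0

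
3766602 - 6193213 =-2426611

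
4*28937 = 115748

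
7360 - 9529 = -2169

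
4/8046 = 2/4023 = 0.00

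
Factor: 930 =2^1*3^1 * 5^1*31^1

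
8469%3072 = 2325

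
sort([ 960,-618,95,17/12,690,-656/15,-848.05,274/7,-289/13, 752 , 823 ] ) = [ -848.05,  -  618,  -  656/15, - 289/13,17/12,274/7, 95, 690,752,823,960 ] 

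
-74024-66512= - 140536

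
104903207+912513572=1017416779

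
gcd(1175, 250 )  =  25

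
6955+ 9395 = 16350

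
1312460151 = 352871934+959588217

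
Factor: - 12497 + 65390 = 52893 =3^4*653^1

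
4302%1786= 730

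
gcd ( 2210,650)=130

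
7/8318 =7/8318 = 0.00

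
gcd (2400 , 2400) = 2400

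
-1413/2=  - 707 + 1/2 =-706.50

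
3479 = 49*71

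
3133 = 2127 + 1006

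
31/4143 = 31/4143 = 0.01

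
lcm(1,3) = 3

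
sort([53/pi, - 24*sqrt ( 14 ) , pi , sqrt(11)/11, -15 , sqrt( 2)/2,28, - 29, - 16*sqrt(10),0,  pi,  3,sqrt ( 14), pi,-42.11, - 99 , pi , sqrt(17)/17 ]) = [-99 ,  -  24*sqrt( 14 ), -16 *sqrt( 10 )  ,- 42.11,-29,  -  15, 0, sqrt(17 )/17, sqrt( 11 )/11, sqrt( 2)/2 , 3, pi,pi,pi,  pi,sqrt( 14),53/pi , 28]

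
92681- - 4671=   97352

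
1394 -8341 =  - 6947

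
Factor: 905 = 5^1*181^1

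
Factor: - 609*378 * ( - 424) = 97605648=2^4*3^4  *  7^2*29^1*53^1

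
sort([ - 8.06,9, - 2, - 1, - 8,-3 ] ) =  [ - 8.06, - 8,- 3,- 2, - 1,9]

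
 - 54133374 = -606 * 89329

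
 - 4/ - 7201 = 4/7201 =0.00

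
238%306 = 238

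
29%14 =1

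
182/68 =2 + 23/34 = 2.68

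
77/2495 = 77/2495=0.03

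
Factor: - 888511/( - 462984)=2^ ( - 3)*3^( - 1)*13^1*41^1*101^( - 1)*191^( - 1 )*1667^1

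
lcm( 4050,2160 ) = 32400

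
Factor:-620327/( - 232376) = 2^( - 3)*31^( - 1 ) * 71^1*937^( - 1 )*8737^1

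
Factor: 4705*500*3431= 2^2 * 5^4 * 47^1*73^1*941^1 = 8071427500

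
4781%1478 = 347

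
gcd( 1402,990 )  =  2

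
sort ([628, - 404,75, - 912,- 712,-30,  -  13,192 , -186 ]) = [  -  912, - 712, -404,- 186,- 30,  -  13, 75,192 , 628]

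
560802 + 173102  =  733904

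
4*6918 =27672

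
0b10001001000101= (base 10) 8773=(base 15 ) 28ED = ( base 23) gda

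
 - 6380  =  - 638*10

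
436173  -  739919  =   - 303746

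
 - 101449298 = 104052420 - 205501718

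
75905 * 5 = 379525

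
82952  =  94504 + -11552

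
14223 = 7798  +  6425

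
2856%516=276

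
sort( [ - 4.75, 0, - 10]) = [ - 10, - 4.75, 0]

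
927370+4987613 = 5914983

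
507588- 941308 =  - 433720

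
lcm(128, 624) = 4992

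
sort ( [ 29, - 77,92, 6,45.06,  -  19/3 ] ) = [ - 77, - 19/3,6,29, 45.06,92 ]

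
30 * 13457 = 403710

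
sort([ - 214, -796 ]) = [ - 796,  -  214 ]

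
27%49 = 27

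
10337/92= 112+33/92= 112.36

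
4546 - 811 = 3735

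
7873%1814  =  617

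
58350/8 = 7293 + 3/4  =  7293.75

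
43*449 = 19307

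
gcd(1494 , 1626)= 6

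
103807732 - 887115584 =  - 783307852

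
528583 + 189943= 718526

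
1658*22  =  36476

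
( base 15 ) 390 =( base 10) 810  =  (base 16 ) 32a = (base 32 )PA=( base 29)rr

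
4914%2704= 2210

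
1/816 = 1/816=0.00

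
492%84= 72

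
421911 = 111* 3801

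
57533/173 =57533/173 = 332.56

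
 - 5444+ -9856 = - 15300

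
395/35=79/7=11.29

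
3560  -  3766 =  - 206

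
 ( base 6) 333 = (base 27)4L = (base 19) 6F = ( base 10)129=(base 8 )201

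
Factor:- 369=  - 3^2*41^1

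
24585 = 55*447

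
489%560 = 489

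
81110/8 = 10138 + 3/4 = 10138.75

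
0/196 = 0 = 0.00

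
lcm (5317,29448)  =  382824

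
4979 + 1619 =6598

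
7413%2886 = 1641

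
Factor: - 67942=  - 2^1*7^1 * 23^1*211^1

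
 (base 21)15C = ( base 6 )2330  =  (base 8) 1056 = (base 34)ge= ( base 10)558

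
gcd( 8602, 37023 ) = 1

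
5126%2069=988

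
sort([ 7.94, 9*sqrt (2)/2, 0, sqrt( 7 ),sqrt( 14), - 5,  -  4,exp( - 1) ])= [ - 5, - 4,0,exp( - 1), sqrt(7),sqrt( 14), 9*sqrt(2)/2, 7.94] 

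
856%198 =64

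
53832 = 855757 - 801925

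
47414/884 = 23707/442 =53.64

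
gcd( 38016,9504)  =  9504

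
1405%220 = 85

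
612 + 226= 838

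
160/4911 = 160/4911 = 0.03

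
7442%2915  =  1612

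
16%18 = 16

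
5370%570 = 240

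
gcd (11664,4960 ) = 16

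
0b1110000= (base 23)4k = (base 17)6A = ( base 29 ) 3P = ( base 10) 112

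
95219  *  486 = 46276434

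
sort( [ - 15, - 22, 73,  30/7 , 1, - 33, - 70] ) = [- 70, - 33 , - 22, - 15, 1,30/7 , 73 ] 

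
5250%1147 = 662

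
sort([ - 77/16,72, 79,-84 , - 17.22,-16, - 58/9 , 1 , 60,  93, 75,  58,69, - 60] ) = [ - 84, - 60, - 17.22, - 16, - 58/9, - 77/16,1,58, 60,69,  72,  75,  79,93] 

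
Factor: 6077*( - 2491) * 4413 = - 3^1*47^1*53^1*59^1*103^1*1471^1 =-  66803142291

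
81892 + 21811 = 103703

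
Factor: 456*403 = 2^3*3^1*13^1*19^1  *31^1 = 183768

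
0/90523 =0 = 0.00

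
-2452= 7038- 9490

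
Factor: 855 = 3^2*5^1 * 19^1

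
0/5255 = 0 =0.00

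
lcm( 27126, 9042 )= 27126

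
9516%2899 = 819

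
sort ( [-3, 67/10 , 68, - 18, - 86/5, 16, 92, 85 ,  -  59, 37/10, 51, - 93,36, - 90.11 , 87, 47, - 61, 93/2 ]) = [-93, - 90.11,- 61, - 59,-18,-86/5,  -  3 , 37/10,67/10, 16,36, 93/2 , 47, 51, 68, 85, 87,92 ]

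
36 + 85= 121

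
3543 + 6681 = 10224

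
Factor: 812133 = 3^3*7^1*4297^1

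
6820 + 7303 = 14123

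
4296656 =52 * 82628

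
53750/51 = 53750/51 = 1053.92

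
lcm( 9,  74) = 666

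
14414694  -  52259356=-37844662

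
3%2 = 1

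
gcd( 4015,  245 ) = 5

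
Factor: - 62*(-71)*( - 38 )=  - 2^2*19^1*31^1*71^1= - 167276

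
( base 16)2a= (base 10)42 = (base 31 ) 1B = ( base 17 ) 28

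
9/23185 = 9/23185 = 0.00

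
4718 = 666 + 4052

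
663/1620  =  221/540 = 0.41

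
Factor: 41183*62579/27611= 2577190957/27611 = 11^1* 5689^1*27611^(-1)*41183^1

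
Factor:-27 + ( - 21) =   -  48 = - 2^4*3^1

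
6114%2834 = 446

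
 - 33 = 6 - 39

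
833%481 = 352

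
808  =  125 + 683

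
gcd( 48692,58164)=148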